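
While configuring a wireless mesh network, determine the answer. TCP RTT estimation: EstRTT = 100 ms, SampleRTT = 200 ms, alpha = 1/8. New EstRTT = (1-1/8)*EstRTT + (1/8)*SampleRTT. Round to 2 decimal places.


Given: EstRTT = 100 ms, SampleRTT = 200 ms, alpha = 1/8
New EstRTT = (1 - alpha) * EstRTT + alpha * SampleRTT
(7/8) * 100 = 87.5
(1/8) * 200 = 25
New EstRTT = 87.5 + 25 = 112.5 ms -> 112.50 ms (2 dp)

112.50


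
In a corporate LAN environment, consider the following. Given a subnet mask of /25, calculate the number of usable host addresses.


Given: subnet mask /25
Host bits = 32 - 25 = 7
Total addresses = 2^7 = 128
Usable hosts = 128 - 2 (network + broadcast) = 126

126


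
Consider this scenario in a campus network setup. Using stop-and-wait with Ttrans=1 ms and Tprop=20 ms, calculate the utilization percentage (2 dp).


Given: Ttrans = 1 ms, Tprop = 20 ms
RTT = 2 * Tprop = 2 * 20 = 40 ms
U = Ttrans / (Ttrans + RTT)
U = 1 / (1 + 40)
U = 1 / 41 = 0.02439
U% = 2.44%

2.44


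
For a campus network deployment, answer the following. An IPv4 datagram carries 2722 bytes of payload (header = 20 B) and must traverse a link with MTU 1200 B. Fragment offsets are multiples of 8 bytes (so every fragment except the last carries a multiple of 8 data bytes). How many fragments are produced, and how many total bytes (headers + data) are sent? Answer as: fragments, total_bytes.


Max data per non-final fragment = floor((MTU - header)/8)*8 = floor((1200 - 20)/8)*8 = floor(1180/8)*8 = 1176 B
Final fragment needs no 8-byte alignment: it can carry up to MTU - header = 1180 B
Non-final fragments needed = ceil((payload - 1180) / 1176) = ceil(1542/1176) = ceil(1.3112) = 2
Number of fragments = 2 + 1 = 3
Fragment sizes (data): 2 * 1176 B + 370 B (last, 370 <= 1180 OK)
Total bytes sent = payload + n_frags * header = 2722 + 3*20 = 2722 + 60 = 2782 B

3, 2782


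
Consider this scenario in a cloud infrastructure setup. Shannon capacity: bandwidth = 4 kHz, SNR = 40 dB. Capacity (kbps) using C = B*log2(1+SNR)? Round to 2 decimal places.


Given: B = 4 kHz, SNR = 40 dB
SNR linear = 10^(40/10) = 10000
1 + SNR = 10001
log2(10001) = 13.2878566418
C = 4 * 1000 * 13.2878566418 = 53151.4266 bps
C = 53.151427 kbps -> 53.15 kbps (2 dp)

53.15


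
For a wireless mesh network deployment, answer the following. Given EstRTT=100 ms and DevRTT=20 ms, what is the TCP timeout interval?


Given: EstRTT = 100 ms, DevRTT = 20 ms
Timeout = EstRTT + 4 * DevRTT
4 * DevRTT = 4 * 20 = 80
Timeout = 100 + 80 = 180 ms

180


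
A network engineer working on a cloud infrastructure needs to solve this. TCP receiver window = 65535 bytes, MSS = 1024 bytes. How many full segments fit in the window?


Given: RWND = 65535 bytes, MSS = 1024 bytes
Full segments = floor(RWND / MSS)
Full segments = floor(65535 / 1024)
Full segments = floor(63.999) = 63

63


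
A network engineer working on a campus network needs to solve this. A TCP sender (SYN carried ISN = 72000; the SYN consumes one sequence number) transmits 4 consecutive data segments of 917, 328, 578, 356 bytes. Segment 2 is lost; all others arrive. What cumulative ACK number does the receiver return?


SYN uses sequence number 72000; first data byte = ISN + 1 = 72001.
Segment 1: SEQ = 72001, len = 917 B, covers [72001, 72917]
Segment 2: SEQ = 72918, len = 328 B, covers [72918, 73245] [LOST]
Segment 3: SEQ = 73246, len = 578 B, covers [73246, 73823]
Segment 4: SEQ = 73824, len = 356 B, covers [73824, 74179]
In-order data received: bytes [72001, 72917] (segments 1..1).
Segment 2 missing -> gap begins at byte 72918; later segments buffered out of order.
Cumulative ACK = next expected in-order byte = 72001 + 917 = 72918

72918


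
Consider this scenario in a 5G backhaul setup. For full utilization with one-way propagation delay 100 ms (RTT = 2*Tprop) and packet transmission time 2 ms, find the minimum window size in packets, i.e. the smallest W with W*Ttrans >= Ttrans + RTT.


Given: Ttrans = 2 ms, RTT = 200 ms (= 2 * Tprop, Tprop = 100 ms)
Time until first ACK returns = Ttrans + RTT = 2 + 200 = 202 ms
Need W * Ttrans >= Ttrans + RTT  ->  W >= (Ttrans + RTT) / Ttrans
(Ttrans + RTT) / Ttrans = 202 / 2 = 101
W_min = ceil(101) = 101

101


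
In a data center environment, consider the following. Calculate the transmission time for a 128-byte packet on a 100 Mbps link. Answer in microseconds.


Given: packet = 128 bytes, bandwidth = 100 Mbps
Packet in bits = 128 * 8 = 1024 bits
Bandwidth = 100 * 10^6 = 100000000 bps
Time = 1024 / 100000000 seconds
Time in us = 1024 * 10^6 / 100000000 = 10.24

10.24


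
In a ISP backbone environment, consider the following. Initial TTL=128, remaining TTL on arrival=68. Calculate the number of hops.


Given: initial TTL = 128, received TTL = 68
Hops = initial TTL - received TTL
Hops = 128 - 68 = 60

60


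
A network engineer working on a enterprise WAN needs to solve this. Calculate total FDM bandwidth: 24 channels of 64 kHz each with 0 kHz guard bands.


Given: 24 channels, 64 kHz each, guard = 0 kHz
Channel bandwidth = 24 * 64 = 1536 kHz
Guard bands = 23 gaps * 0 kHz = 0 kHz
Total = 1536 + 0 = 1536 kHz

1536


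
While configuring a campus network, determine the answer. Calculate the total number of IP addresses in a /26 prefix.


Given: CIDR prefix /26
Host bits = 32 - 26 = 6
Total addresses = 2^6 = 64

64


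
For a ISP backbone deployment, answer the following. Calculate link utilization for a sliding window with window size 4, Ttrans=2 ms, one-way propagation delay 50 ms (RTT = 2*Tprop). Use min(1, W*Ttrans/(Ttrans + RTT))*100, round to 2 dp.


Given: W = 4, Ttrans = 2 ms, RTT = 100 ms (= 2 * Tprop, Tprop = 50 ms)
Cycle time = Ttrans + RTT = 2 + 100 = 102 ms (first packet sent until its ACK returns)
W * Ttrans = 4 * 2 = 8 ms of sending per cycle
W * Ttrans / (Ttrans + RTT) = 8 / 102 = 0.078431
U = min(1, 0.078431) = 0.078431
U% = 7.84%

7.84


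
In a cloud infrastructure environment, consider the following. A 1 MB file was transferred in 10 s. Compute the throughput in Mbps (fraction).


Given: file = 1 MB, time = 10 s
File in Mb = 1 * 8 = 8 Mb
Throughput = 8 / 10 Mbps
Throughput = 4/5 Mbps

4/5


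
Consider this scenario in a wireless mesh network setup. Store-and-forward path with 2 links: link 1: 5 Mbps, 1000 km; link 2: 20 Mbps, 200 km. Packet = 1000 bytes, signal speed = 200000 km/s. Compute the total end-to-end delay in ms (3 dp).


Packet = 1000 bytes = 8000 bits. Store-and-forward: sum (t_trans + t_prop) per link.
Link 1: t_trans = 8000/(5*10^6) s = 1.6000 ms; t_prop = 1000/200000 s = 5.0000 ms; subtotal = 6.6000 ms
Link 2: t_trans = 8000/(20*10^6) s = 0.4000 ms; t_prop = 200/200000 s = 1.0000 ms; subtotal = 1.4000 ms
End-to-end = 6.6000 + 1.4000 = 8.0000 ms -> 8.000 ms (3 dp)

8.000


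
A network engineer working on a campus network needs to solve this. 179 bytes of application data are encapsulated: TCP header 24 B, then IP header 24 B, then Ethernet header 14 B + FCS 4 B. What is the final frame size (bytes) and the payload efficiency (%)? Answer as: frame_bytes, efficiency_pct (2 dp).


TCP segment = 179 + 24 = 203 B
IP packet = 203 + 24 = 227 B
Ethernet frame = 227 + 14 + 4 = 245 B
Efficiency = app / frame = 179 / 245 = 0.730612 = 73.0612% -> 73.06% (2 dp)

245, 73.06


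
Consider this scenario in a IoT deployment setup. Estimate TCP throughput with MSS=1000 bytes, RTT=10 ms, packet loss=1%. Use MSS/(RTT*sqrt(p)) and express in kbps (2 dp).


Given: MSS = 1000 bytes, RTT = 10 ms, loss = 1%
RTT in seconds = 10 / 1000 = 0.01
Loss rate = 1% = 0.01
sqrt(loss) = sqrt(0.01) = 0.1
Throughput (bytes/s) = 1000 / (0.01 * 0.1) = 1000000.0000
Throughput (kbps) = 1000000.0000 * 8 / 1000 = 8000.000000 -> 8000.00 kbps (2 dp)

8000.00


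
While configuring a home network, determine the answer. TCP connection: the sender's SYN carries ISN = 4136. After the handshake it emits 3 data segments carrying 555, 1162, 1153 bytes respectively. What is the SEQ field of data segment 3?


The SYN occupies sequence number ISN = 4136, so the first data byte is ISN + 1 = 4137.
SEQ of data segment i = (ISN + 1) + sum of payload sizes of segments 1..i-1.
Segment 1: SEQ = 4137, payload = 555 bytes
Segment 2: SEQ = 4692, payload = 1162 bytes
Segment 3: SEQ = 5854, payload = 1153 bytes
SEQ of segment 3 = 4137 + 555 + 1162 = 5854

5854


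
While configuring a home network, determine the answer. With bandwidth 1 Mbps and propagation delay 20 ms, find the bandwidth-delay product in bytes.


Given: bandwidth = 1 Mbps, delay = 20 ms
BDP in bits = 1 * 10^6 * 20 / 1000
BDP in bits = 20000
BDP in bytes = 20000 / 8 = 2500

2500


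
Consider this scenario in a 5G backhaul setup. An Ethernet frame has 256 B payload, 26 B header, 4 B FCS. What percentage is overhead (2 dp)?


Given: payload = 256 B, header = 26 B, trailer = 4 B
Overhead bytes = header + trailer = 26 + 4 = 30
Total frame = payload + overhead = 256 + 30 = 286
Overhead % = 30 / 286 * 100 = 10.4895% -> 10.49% (2 dp)

10.49


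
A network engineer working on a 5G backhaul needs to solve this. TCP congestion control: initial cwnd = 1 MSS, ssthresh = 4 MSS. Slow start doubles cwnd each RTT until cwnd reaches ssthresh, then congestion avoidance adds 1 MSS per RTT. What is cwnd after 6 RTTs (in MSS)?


RTT 0: cwnd = 1 MSS (initial)
RTT 1: cwnd = 2 MSS (slow start, doubled)
RTT 2: cwnd = 4 MSS (slow start, doubled)
RTT 3: cwnd = 5 MSS (congestion avoidance, +1)
RTT 4: cwnd = 6 MSS (congestion avoidance, +1)
RTT 5: cwnd = 7 MSS (congestion avoidance, +1)
RTT 6: cwnd = 8 MSS (congestion avoidance, +1)

8


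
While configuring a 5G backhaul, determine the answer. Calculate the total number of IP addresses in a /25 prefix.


Given: CIDR prefix /25
Host bits = 32 - 25 = 7
Total addresses = 2^7 = 128

128


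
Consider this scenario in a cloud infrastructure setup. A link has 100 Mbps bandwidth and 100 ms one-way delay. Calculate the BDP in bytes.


Given: bandwidth = 100 Mbps, delay = 100 ms
BDP in bits = 100 * 10^6 * 100 / 1000
BDP in bits = 10000000
BDP in bytes = 10000000 / 8 = 1250000

1250000


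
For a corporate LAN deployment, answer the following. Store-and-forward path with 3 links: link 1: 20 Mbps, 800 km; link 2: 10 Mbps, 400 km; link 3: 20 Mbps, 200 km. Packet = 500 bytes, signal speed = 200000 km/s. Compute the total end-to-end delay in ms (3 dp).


Packet = 500 bytes = 4000 bits. Store-and-forward: sum (t_trans + t_prop) per link.
Link 1: t_trans = 4000/(20*10^6) s = 0.2000 ms; t_prop = 800/200000 s = 4.0000 ms; subtotal = 4.2000 ms
Link 2: t_trans = 4000/(10*10^6) s = 0.4000 ms; t_prop = 400/200000 s = 2.0000 ms; subtotal = 2.4000 ms
Link 3: t_trans = 4000/(20*10^6) s = 0.2000 ms; t_prop = 200/200000 s = 1.0000 ms; subtotal = 1.2000 ms
End-to-end = 4.2000 + 2.4000 + 1.2000 = 7.8000 ms -> 7.800 ms (3 dp)

7.800


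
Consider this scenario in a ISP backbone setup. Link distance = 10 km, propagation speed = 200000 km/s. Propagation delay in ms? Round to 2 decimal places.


Given: distance = 10 km, speed = 200000 km/s
Delay = distance / speed = 10 / 200000 seconds
Delay in ms = 10 * 1000 / 200000
Delay = 0.0500 ms
Rounded to 2 dp = 0.05 ms

0.05


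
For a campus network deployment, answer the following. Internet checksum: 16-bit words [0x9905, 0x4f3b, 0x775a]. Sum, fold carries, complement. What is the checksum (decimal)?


Given words: [0x9905, 0x4f3b, 0x775a]
Step 1: Sum all words
Raw sum = 39173 + 20283 + 30554 = 90010
Step 2: Fold carry: (24474 + 1) = 24475
One's complement = ~24475 & 0xFFFF = 41060

41060


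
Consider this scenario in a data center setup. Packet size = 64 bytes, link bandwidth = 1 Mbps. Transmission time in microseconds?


Given: packet = 64 bytes, bandwidth = 1 Mbps
Packet in bits = 64 * 8 = 512 bits
Bandwidth = 1 * 10^6 = 1000000 bps
Time = 512 / 1000000 seconds
Time in us = 512 * 10^6 / 1000000 = 512

512


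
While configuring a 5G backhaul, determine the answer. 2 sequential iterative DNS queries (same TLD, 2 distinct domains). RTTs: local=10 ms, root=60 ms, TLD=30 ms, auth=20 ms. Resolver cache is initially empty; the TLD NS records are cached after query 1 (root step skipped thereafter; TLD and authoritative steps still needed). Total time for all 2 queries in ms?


Lookup 1 (cold cache): local + root + TLD + auth = 10 + 60 + 30 + 20 = 120 ms
Lookups 2..2 (TLD NS cached -> skip root; new domain -> still ask TLD and auth): local + TLD + auth = 10 + 30 + 20 = 60 ms each
Remaining 1 lookups: 1 * 60 = 60 ms
Total = 120 + 60 = 180 ms

180


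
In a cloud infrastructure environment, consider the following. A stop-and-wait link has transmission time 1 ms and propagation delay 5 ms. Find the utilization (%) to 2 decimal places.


Given: Ttrans = 1 ms, Tprop = 5 ms
RTT = 2 * Tprop = 2 * 5 = 10 ms
U = Ttrans / (Ttrans + RTT)
U = 1 / (1 + 10)
U = 1 / 11 = 0.090909
U% = 9.09%

9.09


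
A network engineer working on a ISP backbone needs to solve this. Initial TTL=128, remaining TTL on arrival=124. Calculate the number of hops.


Given: initial TTL = 128, received TTL = 124
Hops = initial TTL - received TTL
Hops = 128 - 124 = 4

4


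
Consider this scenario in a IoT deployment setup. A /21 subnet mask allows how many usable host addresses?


Given: subnet mask /21
Host bits = 32 - 21 = 11
Total addresses = 2^11 = 2048
Usable hosts = 2048 - 2 (network + broadcast) = 2046

2046


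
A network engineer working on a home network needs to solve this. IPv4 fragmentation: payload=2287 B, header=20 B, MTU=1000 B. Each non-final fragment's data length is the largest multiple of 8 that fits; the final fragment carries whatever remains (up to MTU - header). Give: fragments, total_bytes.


Max data per non-final fragment = floor((MTU - header)/8)*8 = floor((1000 - 20)/8)*8 = floor(980/8)*8 = 976 B
Final fragment needs no 8-byte alignment: it can carry up to MTU - header = 980 B
Non-final fragments needed = ceil((payload - 980) / 976) = ceil(1307/976) = ceil(1.3391) = 2
Number of fragments = 2 + 1 = 3
Fragment sizes (data): 2 * 976 B + 335 B (last, 335 <= 980 OK)
Total bytes sent = payload + n_frags * header = 2287 + 3*20 = 2287 + 60 = 2347 B

3, 2347


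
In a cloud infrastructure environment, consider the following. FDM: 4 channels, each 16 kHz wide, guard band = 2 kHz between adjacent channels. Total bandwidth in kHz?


Given: 4 channels, 16 kHz each, guard = 2 kHz
Channel bandwidth = 4 * 16 = 64 kHz
Guard bands = 3 gaps * 2 kHz = 6 kHz
Total = 64 + 6 = 70 kHz

70


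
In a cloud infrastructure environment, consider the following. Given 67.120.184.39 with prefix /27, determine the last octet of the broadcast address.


Given: IP = 67.120.184.39, prefix = /27
Host bits = 32 - 27 = 5
Network last octet = 39 AND mask = 32
Host part size = 2^5 - 1 = 31
Broadcast last octet = 32 OR 31 = 63

63


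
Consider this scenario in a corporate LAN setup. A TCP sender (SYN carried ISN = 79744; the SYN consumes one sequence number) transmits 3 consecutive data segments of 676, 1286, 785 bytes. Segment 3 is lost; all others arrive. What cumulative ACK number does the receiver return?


SYN uses sequence number 79744; first data byte = ISN + 1 = 79745.
Segment 1: SEQ = 79745, len = 676 B, covers [79745, 80420]
Segment 2: SEQ = 80421, len = 1286 B, covers [80421, 81706]
Segment 3: SEQ = 81707, len = 785 B, covers [81707, 82491] [LOST]
In-order data received: bytes [79745, 81706] (segments 1..2).
Segment 3 missing -> gap begins at byte 81707.
Cumulative ACK = next expected in-order byte = 79745 + 676 + 1286 = 81707

81707


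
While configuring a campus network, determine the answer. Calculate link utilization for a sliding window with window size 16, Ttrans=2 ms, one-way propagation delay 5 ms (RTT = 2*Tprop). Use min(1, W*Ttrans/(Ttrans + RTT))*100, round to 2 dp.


Given: W = 16, Ttrans = 2 ms, RTT = 10 ms (= 2 * Tprop, Tprop = 5 ms)
Cycle time = Ttrans + RTT = 2 + 10 = 12 ms (first packet sent until its ACK returns)
W * Ttrans = 16 * 2 = 32 ms of sending per cycle
W * Ttrans / (Ttrans + RTT) = 32 / 12 = 2.666667
U = min(1, 2.666667) = 1.000000
U% = 100.00%

100.00


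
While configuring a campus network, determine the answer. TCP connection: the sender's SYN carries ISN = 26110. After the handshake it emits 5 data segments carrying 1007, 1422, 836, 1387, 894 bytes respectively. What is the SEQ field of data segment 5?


The SYN occupies sequence number ISN = 26110, so the first data byte is ISN + 1 = 26111.
SEQ of data segment i = (ISN + 1) + sum of payload sizes of segments 1..i-1.
Segment 1: SEQ = 26111, payload = 1007 bytes
Segment 2: SEQ = 27118, payload = 1422 bytes
Segment 3: SEQ = 28540, payload = 836 bytes
Segment 4: SEQ = 29376, payload = 1387 bytes
Segment 5: SEQ = 30763, payload = 894 bytes
SEQ of segment 5 = 26111 + 1007 + 1422 + 836 + 1387 = 30763

30763


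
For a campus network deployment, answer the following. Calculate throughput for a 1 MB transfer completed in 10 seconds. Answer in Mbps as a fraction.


Given: file = 1 MB, time = 10 s
File in Mb = 1 * 8 = 8 Mb
Throughput = 8 / 10 Mbps
Throughput = 4/5 Mbps

4/5


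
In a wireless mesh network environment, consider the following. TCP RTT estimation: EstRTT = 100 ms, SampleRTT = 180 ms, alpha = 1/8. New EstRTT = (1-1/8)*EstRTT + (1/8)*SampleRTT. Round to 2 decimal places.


Given: EstRTT = 100 ms, SampleRTT = 180 ms, alpha = 1/8
New EstRTT = (1 - alpha) * EstRTT + alpha * SampleRTT
(7/8) * 100 = 87.5
(1/8) * 180 = 22.5
New EstRTT = 87.5 + 22.5 = 110 ms -> 110.00 ms (2 dp)

110.00


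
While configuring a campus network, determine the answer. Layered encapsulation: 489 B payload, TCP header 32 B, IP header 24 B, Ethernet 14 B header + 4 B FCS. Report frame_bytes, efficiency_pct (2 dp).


TCP segment = 489 + 32 = 521 B
IP packet = 521 + 24 = 545 B
Ethernet frame = 545 + 14 + 4 = 563 B
Efficiency = app / frame = 489 / 563 = 0.868561 = 86.8561% -> 86.86% (2 dp)

563, 86.86


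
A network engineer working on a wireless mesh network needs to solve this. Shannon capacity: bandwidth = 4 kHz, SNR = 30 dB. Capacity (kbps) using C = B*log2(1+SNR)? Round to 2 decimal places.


Given: B = 4 kHz, SNR = 30 dB
SNR linear = 10^(30/10) = 1000
1 + SNR = 1001
log2(1001) = 9.9672262588
C = 4 * 1000 * 9.9672262588 = 39868.9050 bps
C = 39.868905 kbps -> 39.87 kbps (2 dp)

39.87


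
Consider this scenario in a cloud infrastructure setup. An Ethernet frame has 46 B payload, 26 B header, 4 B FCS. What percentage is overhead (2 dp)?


Given: payload = 46 B, header = 26 B, trailer = 4 B
Overhead bytes = header + trailer = 26 + 4 = 30
Total frame = payload + overhead = 46 + 30 = 76
Overhead % = 30 / 76 * 100 = 39.4737% -> 39.47% (2 dp)

39.47


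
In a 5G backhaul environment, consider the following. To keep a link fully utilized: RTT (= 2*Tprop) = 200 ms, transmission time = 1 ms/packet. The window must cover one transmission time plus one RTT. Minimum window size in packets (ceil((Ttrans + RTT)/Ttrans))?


Given: Ttrans = 1 ms, RTT = 200 ms (= 2 * Tprop, Tprop = 100 ms)
Time until first ACK returns = Ttrans + RTT = 1 + 200 = 201 ms
Need W * Ttrans >= Ttrans + RTT  ->  W >= (Ttrans + RTT) / Ttrans
(Ttrans + RTT) / Ttrans = 201 / 1 = 201
W_min = ceil(201) = 201

201


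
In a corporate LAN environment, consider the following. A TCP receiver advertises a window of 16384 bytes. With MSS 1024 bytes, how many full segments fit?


Given: RWND = 16384 bytes, MSS = 1024 bytes
Full segments = floor(RWND / MSS)
Full segments = floor(16384 / 1024)
Full segments = floor(16.0) = 16

16


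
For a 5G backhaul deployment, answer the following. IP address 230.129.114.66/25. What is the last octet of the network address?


Given: IP = 230.129.114.66, prefix = /25
Subnet mask = 255.255.255.128
Last octet of IP: 66
Last octet of mask: 128
Network last octet = 66 AND 128 = 0

0


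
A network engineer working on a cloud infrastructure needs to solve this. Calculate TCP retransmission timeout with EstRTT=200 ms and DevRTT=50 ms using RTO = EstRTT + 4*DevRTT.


Given: EstRTT = 200 ms, DevRTT = 50 ms
Timeout = EstRTT + 4 * DevRTT
4 * DevRTT = 4 * 50 = 200
Timeout = 200 + 200 = 400 ms

400


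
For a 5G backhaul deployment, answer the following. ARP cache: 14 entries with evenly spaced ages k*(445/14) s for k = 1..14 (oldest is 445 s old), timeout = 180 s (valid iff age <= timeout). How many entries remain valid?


Ages are k * 445/14 s for k = 1..14 (spacing = 31.7857 s).
Entry k is valid iff k * 445/14 <= 180 iff k <= 14 * 180 / 445 = 5.6629
n_valid = floor(5.6629) = 5
(n_stale = 14 - 5 = 9)

5


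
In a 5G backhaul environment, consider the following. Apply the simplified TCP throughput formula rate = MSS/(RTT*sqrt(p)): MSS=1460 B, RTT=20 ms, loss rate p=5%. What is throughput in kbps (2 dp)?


Given: MSS = 1460 bytes, RTT = 20 ms, loss = 5%
RTT in seconds = 20 / 1000 = 0.02
Loss rate = 5% = 0.05
sqrt(loss) = sqrt(0.05) = 0.223606797750
Throughput (bytes/s) = 1460 / (0.02 * 0.223606797750) = 326465.9247
Throughput (kbps) = 326465.9247 * 8 / 1000 = 2611.727398 -> 2611.73 kbps (2 dp)

2611.73


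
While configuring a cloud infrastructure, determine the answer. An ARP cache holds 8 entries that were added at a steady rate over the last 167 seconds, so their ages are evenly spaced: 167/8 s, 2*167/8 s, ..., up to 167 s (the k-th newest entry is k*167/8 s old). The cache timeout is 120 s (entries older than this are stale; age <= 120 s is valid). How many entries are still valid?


Ages are k * 167/8 s for k = 1..8 (spacing = 20.8750 s).
Entry k is valid iff k * 167/8 <= 120 iff k <= 8 * 120 / 167 = 5.7485
n_valid = floor(5.7485) = 5
(n_stale = 8 - 5 = 3)

5


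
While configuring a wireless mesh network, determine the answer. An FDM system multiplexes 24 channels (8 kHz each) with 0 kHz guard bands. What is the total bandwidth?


Given: 24 channels, 8 kHz each, guard = 0 kHz
Channel bandwidth = 24 * 8 = 192 kHz
Guard bands = 23 gaps * 0 kHz = 0 kHz
Total = 192 + 0 = 192 kHz

192


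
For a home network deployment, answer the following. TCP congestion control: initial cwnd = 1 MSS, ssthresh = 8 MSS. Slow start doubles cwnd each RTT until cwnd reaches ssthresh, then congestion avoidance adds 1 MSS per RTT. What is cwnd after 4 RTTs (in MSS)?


RTT 0: cwnd = 1 MSS (initial)
RTT 1: cwnd = 2 MSS (slow start, doubled)
RTT 2: cwnd = 4 MSS (slow start, doubled)
RTT 3: cwnd = 8 MSS (slow start, doubled)
RTT 4: cwnd = 9 MSS (congestion avoidance, +1)

9


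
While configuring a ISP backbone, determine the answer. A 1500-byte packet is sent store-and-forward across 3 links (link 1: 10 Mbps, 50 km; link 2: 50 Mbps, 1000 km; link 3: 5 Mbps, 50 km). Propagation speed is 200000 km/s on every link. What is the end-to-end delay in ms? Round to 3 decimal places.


Packet = 1500 bytes = 12000 bits. Store-and-forward: sum (t_trans + t_prop) per link.
Link 1: t_trans = 12000/(10*10^6) s = 1.2000 ms; t_prop = 50/200000 s = 0.2500 ms; subtotal = 1.4500 ms
Link 2: t_trans = 12000/(50*10^6) s = 0.2400 ms; t_prop = 1000/200000 s = 5.0000 ms; subtotal = 5.2400 ms
Link 3: t_trans = 12000/(5*10^6) s = 2.4000 ms; t_prop = 50/200000 s = 0.2500 ms; subtotal = 2.6500 ms
End-to-end = 1.4500 + 5.2400 + 2.6500 = 9.3400 ms -> 9.340 ms (3 dp)

9.340


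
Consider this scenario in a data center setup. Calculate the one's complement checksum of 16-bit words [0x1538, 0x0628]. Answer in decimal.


Given words: [0x1538, 0x0628]
Step 1: Sum all words
Raw sum = 5432 + 1576 = 7008
One's complement = ~7008 & 0xFFFF = 58527

58527


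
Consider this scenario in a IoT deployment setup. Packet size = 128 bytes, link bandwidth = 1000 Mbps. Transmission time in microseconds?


Given: packet = 128 bytes, bandwidth = 1000 Mbps
Packet in bits = 128 * 8 = 1024 bits
Bandwidth = 1000 * 10^6 = 1000000000 bps
Time = 1024 / 1000000000 seconds
Time in us = 1024 * 10^6 / 1000000000 = 1.024

1.024


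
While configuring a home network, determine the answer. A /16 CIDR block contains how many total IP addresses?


Given: CIDR prefix /16
Host bits = 32 - 16 = 16
Total addresses = 2^16 = 65536

65536


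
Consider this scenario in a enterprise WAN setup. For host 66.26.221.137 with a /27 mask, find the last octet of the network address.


Given: IP = 66.26.221.137, prefix = /27
Subnet mask = 255.255.255.224
Last octet of IP: 137
Last octet of mask: 224
Network last octet = 137 AND 224 = 128

128


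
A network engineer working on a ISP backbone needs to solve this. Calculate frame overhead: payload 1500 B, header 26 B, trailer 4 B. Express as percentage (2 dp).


Given: payload = 1500 B, header = 26 B, trailer = 4 B
Overhead bytes = header + trailer = 26 + 4 = 30
Total frame = payload + overhead = 1500 + 30 = 1530
Overhead % = 30 / 1530 * 100 = 1.9608% -> 1.96% (2 dp)

1.96


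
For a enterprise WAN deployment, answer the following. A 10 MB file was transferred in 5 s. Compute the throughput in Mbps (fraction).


Given: file = 10 MB, time = 5 s
File in Mb = 10 * 8 = 80 Mb
Throughput = 80 / 5 Mbps
Throughput = 16 Mbps

16


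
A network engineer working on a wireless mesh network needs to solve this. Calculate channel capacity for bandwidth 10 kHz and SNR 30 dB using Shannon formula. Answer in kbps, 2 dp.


Given: B = 10 kHz, SNR = 30 dB
SNR linear = 10^(30/10) = 1000
1 + SNR = 1001
log2(1001) = 9.9672262588
C = 10 * 1000 * 9.9672262588 = 99672.2626 bps
C = 99.672263 kbps -> 99.67 kbps (2 dp)

99.67


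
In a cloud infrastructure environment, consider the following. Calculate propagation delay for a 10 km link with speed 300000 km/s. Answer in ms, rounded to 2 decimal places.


Given: distance = 10 km, speed = 300000 km/s
Delay = distance / speed = 10 / 300000 seconds
Delay in ms = 10 * 1000 / 300000
Delay = 0.0333 ms
Rounded to 2 dp = 0.03 ms

0.03


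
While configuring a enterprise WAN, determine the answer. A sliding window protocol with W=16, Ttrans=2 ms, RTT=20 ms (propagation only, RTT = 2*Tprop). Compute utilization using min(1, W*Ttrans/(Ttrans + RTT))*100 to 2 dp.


Given: W = 16, Ttrans = 2 ms, RTT = 20 ms (= 2 * Tprop, Tprop = 10 ms)
Cycle time = Ttrans + RTT = 2 + 20 = 22 ms (first packet sent until its ACK returns)
W * Ttrans = 16 * 2 = 32 ms of sending per cycle
W * Ttrans / (Ttrans + RTT) = 32 / 22 = 1.454545
U = min(1, 1.454545) = 1.000000
U% = 100.00%

100.00


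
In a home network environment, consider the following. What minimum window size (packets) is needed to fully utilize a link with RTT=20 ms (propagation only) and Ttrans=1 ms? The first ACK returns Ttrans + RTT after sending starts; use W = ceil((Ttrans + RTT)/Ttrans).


Given: Ttrans = 1 ms, RTT = 20 ms (= 2 * Tprop, Tprop = 10 ms)
Time until first ACK returns = Ttrans + RTT = 1 + 20 = 21 ms
Need W * Ttrans >= Ttrans + RTT  ->  W >= (Ttrans + RTT) / Ttrans
(Ttrans + RTT) / Ttrans = 21 / 1 = 21
W_min = ceil(21) = 21

21


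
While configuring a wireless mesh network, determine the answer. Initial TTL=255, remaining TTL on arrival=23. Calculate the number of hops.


Given: initial TTL = 255, received TTL = 23
Hops = initial TTL - received TTL
Hops = 255 - 23 = 232

232


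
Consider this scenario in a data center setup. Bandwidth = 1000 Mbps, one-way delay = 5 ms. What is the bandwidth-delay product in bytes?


Given: bandwidth = 1000 Mbps, delay = 5 ms
BDP in bits = 1000 * 10^6 * 5 / 1000
BDP in bits = 5000000
BDP in bytes = 5000000 / 8 = 625000

625000


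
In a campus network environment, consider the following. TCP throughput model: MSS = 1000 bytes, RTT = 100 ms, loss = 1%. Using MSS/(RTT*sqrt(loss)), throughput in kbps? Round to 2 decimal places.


Given: MSS = 1000 bytes, RTT = 100 ms, loss = 1%
RTT in seconds = 100 / 1000 = 0.1
Loss rate = 1% = 0.01
sqrt(loss) = sqrt(0.01) = 0.1
Throughput (bytes/s) = 1000 / (0.1 * 0.1) = 100000.0000
Throughput (kbps) = 100000.0000 * 8 / 1000 = 800.000000 -> 800.00 kbps (2 dp)

800.00


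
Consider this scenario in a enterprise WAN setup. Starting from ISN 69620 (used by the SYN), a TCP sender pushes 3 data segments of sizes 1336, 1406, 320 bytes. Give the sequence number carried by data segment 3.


The SYN occupies sequence number ISN = 69620, so the first data byte is ISN + 1 = 69621.
SEQ of data segment i = (ISN + 1) + sum of payload sizes of segments 1..i-1.
Segment 1: SEQ = 69621, payload = 1336 bytes
Segment 2: SEQ = 70957, payload = 1406 bytes
Segment 3: SEQ = 72363, payload = 320 bytes
SEQ of segment 3 = 69621 + 1336 + 1406 = 72363

72363


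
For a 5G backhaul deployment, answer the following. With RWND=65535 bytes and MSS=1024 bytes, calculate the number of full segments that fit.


Given: RWND = 65535 bytes, MSS = 1024 bytes
Full segments = floor(RWND / MSS)
Full segments = floor(65535 / 1024)
Full segments = floor(63.999) = 63

63


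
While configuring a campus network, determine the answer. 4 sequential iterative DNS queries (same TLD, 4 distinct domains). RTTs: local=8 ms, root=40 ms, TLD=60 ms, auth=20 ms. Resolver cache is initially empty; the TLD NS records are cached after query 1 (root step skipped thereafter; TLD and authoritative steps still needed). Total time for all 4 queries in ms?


Lookup 1 (cold cache): local + root + TLD + auth = 8 + 40 + 60 + 20 = 128 ms
Lookups 2..4 (TLD NS cached -> skip root; new domain -> still ask TLD and auth): local + TLD + auth = 8 + 60 + 20 = 88 ms each
Remaining 3 lookups: 3 * 88 = 264 ms
Total = 128 + 264 = 392 ms

392


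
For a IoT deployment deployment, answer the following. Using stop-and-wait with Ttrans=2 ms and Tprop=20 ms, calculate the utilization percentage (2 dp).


Given: Ttrans = 2 ms, Tprop = 20 ms
RTT = 2 * Tprop = 2 * 20 = 40 ms
U = Ttrans / (Ttrans + RTT)
U = 2 / (2 + 40)
U = 2 / 42 = 0.047619
U% = 4.76%

4.76


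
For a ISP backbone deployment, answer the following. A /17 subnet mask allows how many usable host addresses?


Given: subnet mask /17
Host bits = 32 - 17 = 15
Total addresses = 2^15 = 32768
Usable hosts = 32768 - 2 (network + broadcast) = 32766

32766


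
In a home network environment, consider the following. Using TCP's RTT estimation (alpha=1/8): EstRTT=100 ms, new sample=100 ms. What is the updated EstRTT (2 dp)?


Given: EstRTT = 100 ms, SampleRTT = 100 ms, alpha = 1/8
New EstRTT = (1 - alpha) * EstRTT + alpha * SampleRTT
(7/8) * 100 = 87.5
(1/8) * 100 = 12.5
New EstRTT = 87.5 + 12.5 = 100 ms -> 100.00 ms (2 dp)

100.00


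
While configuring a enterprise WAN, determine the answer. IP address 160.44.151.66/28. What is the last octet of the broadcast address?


Given: IP = 160.44.151.66, prefix = /28
Host bits = 32 - 28 = 4
Network last octet = 66 AND mask = 64
Host part size = 2^4 - 1 = 15
Broadcast last octet = 64 OR 15 = 79

79


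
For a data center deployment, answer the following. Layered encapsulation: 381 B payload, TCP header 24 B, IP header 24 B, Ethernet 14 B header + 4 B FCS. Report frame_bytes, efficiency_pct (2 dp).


TCP segment = 381 + 24 = 405 B
IP packet = 405 + 24 = 429 B
Ethernet frame = 429 + 14 + 4 = 447 B
Efficiency = app / frame = 381 / 447 = 0.852349 = 85.2349% -> 85.23% (2 dp)

447, 85.23


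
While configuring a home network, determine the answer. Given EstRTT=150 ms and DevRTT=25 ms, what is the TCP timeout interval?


Given: EstRTT = 150 ms, DevRTT = 25 ms
Timeout = EstRTT + 4 * DevRTT
4 * DevRTT = 4 * 25 = 100
Timeout = 150 + 100 = 250 ms

250


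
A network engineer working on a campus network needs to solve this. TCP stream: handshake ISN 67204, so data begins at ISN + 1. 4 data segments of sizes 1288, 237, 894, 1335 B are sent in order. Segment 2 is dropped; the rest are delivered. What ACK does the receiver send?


SYN uses sequence number 67204; first data byte = ISN + 1 = 67205.
Segment 1: SEQ = 67205, len = 1288 B, covers [67205, 68492]
Segment 2: SEQ = 68493, len = 237 B, covers [68493, 68729] [LOST]
Segment 3: SEQ = 68730, len = 894 B, covers [68730, 69623]
Segment 4: SEQ = 69624, len = 1335 B, covers [69624, 70958]
In-order data received: bytes [67205, 68492] (segments 1..1).
Segment 2 missing -> gap begins at byte 68493; later segments buffered out of order.
Cumulative ACK = next expected in-order byte = 67205 + 1288 = 68493

68493


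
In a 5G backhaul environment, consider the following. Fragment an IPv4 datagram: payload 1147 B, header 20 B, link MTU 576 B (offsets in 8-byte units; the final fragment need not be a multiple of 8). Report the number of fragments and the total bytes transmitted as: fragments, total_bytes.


Max data per non-final fragment = floor((MTU - header)/8)*8 = floor((576 - 20)/8)*8 = floor(556/8)*8 = 552 B
Final fragment needs no 8-byte alignment: it can carry up to MTU - header = 556 B
Non-final fragments needed = ceil((payload - 556) / 552) = ceil(591/552) = ceil(1.0707) = 2
Number of fragments = 2 + 1 = 3
Fragment sizes (data): 2 * 552 B + 43 B (last, 43 <= 556 OK)
Total bytes sent = payload + n_frags * header = 1147 + 3*20 = 1147 + 60 = 1207 B

3, 1207


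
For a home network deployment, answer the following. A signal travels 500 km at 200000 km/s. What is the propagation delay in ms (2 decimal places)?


Given: distance = 500 km, speed = 200000 km/s
Delay = distance / speed = 500 / 200000 seconds
Delay in ms = 500 * 1000 / 200000
Delay = 2.5000 ms
Rounded to 2 dp = 2.50 ms

2.50


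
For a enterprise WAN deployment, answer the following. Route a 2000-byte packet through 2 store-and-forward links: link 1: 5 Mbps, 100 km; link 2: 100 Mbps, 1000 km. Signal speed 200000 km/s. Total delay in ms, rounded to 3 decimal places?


Packet = 2000 bytes = 16000 bits. Store-and-forward: sum (t_trans + t_prop) per link.
Link 1: t_trans = 16000/(5*10^6) s = 3.2000 ms; t_prop = 100/200000 s = 0.5000 ms; subtotal = 3.7000 ms
Link 2: t_trans = 16000/(100*10^6) s = 0.1600 ms; t_prop = 1000/200000 s = 5.0000 ms; subtotal = 5.1600 ms
End-to-end = 3.7000 + 5.1600 = 8.8600 ms -> 8.860 ms (3 dp)

8.860


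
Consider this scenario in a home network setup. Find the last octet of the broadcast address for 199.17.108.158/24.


Given: IP = 199.17.108.158, prefix = /24
Host bits = 32 - 24 = 8
Network last octet = 158 AND mask = 0
Host part size = 2^8 - 1 = 255
Broadcast last octet = 0 OR 255 = 255

255


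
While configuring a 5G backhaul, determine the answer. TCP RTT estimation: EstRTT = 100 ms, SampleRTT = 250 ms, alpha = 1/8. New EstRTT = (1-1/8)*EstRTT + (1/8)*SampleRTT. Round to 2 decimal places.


Given: EstRTT = 100 ms, SampleRTT = 250 ms, alpha = 1/8
New EstRTT = (1 - alpha) * EstRTT + alpha * SampleRTT
(7/8) * 100 = 87.5
(1/8) * 250 = 31.25
New EstRTT = 87.5 + 31.25 = 118.75 ms -> 118.75 ms (2 dp)

118.75


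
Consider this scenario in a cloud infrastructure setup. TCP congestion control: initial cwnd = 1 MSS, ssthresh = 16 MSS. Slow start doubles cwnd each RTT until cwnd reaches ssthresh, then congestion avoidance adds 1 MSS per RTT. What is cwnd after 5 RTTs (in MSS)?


RTT 0: cwnd = 1 MSS (initial)
RTT 1: cwnd = 2 MSS (slow start, doubled)
RTT 2: cwnd = 4 MSS (slow start, doubled)
RTT 3: cwnd = 8 MSS (slow start, doubled)
RTT 4: cwnd = 16 MSS (slow start, doubled)
RTT 5: cwnd = 17 MSS (congestion avoidance, +1)

17


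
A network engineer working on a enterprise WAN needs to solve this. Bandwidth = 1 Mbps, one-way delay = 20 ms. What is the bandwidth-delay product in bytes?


Given: bandwidth = 1 Mbps, delay = 20 ms
BDP in bits = 1 * 10^6 * 20 / 1000
BDP in bits = 20000
BDP in bytes = 20000 / 8 = 2500

2500


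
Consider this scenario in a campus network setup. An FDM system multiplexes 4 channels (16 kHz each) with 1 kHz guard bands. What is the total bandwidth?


Given: 4 channels, 16 kHz each, guard = 1 kHz
Channel bandwidth = 4 * 16 = 64 kHz
Guard bands = 3 gaps * 1 kHz = 3 kHz
Total = 64 + 3 = 67 kHz

67


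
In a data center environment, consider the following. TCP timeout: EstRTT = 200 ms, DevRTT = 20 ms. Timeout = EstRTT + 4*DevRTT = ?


Given: EstRTT = 200 ms, DevRTT = 20 ms
Timeout = EstRTT + 4 * DevRTT
4 * DevRTT = 4 * 20 = 80
Timeout = 200 + 80 = 280 ms

280


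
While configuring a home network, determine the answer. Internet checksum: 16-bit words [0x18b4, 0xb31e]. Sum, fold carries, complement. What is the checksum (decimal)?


Given words: [0x18b4, 0xb31e]
Step 1: Sum all words
Raw sum = 6324 + 45854 = 52178
One's complement = ~52178 & 0xFFFF = 13357

13357


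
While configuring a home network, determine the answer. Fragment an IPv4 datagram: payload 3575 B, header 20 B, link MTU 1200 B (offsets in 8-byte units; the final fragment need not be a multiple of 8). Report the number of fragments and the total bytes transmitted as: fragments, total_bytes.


Max data per non-final fragment = floor((MTU - header)/8)*8 = floor((1200 - 20)/8)*8 = floor(1180/8)*8 = 1176 B
Final fragment needs no 8-byte alignment: it can carry up to MTU - header = 1180 B
Non-final fragments needed = ceil((payload - 1180) / 1176) = ceil(2395/1176) = ceil(2.0366) = 3
Number of fragments = 3 + 1 = 4
Fragment sizes (data): 3 * 1176 B + 47 B (last, 47 <= 1180 OK)
Total bytes sent = payload + n_frags * header = 3575 + 4*20 = 3575 + 80 = 3655 B

4, 3655


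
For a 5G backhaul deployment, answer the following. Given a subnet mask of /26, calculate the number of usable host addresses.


Given: subnet mask /26
Host bits = 32 - 26 = 6
Total addresses = 2^6 = 64
Usable hosts = 64 - 2 (network + broadcast) = 62

62


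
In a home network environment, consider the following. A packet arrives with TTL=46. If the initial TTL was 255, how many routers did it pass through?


Given: initial TTL = 255, received TTL = 46
Hops = initial TTL - received TTL
Hops = 255 - 46 = 209

209


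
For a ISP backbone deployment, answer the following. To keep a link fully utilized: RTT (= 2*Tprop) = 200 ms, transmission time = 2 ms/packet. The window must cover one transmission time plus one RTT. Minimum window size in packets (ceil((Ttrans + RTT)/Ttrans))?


Given: Ttrans = 2 ms, RTT = 200 ms (= 2 * Tprop, Tprop = 100 ms)
Time until first ACK returns = Ttrans + RTT = 2 + 200 = 202 ms
Need W * Ttrans >= Ttrans + RTT  ->  W >= (Ttrans + RTT) / Ttrans
(Ttrans + RTT) / Ttrans = 202 / 2 = 101
W_min = ceil(101) = 101

101


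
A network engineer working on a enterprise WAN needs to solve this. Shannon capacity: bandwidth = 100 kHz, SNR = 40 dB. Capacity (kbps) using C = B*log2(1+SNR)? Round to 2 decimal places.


Given: B = 100 kHz, SNR = 40 dB
SNR linear = 10^(40/10) = 10000
1 + SNR = 10001
log2(10001) = 13.2878566418
C = 100 * 1000 * 13.2878566418 = 1328785.6642 bps
C = 1328.785664 kbps -> 1328.79 kbps (2 dp)

1328.79


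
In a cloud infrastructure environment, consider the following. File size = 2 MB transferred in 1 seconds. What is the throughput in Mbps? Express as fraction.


Given: file = 2 MB, time = 1 s
File in Mb = 2 * 8 = 16 Mb
Throughput = 16 / 1 Mbps
Throughput = 16 Mbps

16


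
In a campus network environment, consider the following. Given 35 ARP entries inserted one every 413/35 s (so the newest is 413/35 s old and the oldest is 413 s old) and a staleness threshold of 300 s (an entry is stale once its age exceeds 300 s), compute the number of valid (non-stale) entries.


Ages are k * 413/35 s for k = 1..35 (spacing = 11.8000 s).
Entry k is valid iff k * 413/35 <= 300 iff k <= 35 * 300 / 413 = 25.4237
n_valid = floor(25.4237) = 25
(n_stale = 35 - 25 = 10)

25


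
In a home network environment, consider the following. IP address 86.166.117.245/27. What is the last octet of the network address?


Given: IP = 86.166.117.245, prefix = /27
Subnet mask = 255.255.255.224
Last octet of IP: 245
Last octet of mask: 224
Network last octet = 245 AND 224 = 224

224


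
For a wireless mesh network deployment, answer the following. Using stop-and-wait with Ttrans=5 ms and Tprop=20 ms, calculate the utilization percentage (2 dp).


Given: Ttrans = 5 ms, Tprop = 20 ms
RTT = 2 * Tprop = 2 * 20 = 40 ms
U = Ttrans / (Ttrans + RTT)
U = 5 / (5 + 40)
U = 5 / 45 = 0.111111
U% = 11.11%

11.11
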